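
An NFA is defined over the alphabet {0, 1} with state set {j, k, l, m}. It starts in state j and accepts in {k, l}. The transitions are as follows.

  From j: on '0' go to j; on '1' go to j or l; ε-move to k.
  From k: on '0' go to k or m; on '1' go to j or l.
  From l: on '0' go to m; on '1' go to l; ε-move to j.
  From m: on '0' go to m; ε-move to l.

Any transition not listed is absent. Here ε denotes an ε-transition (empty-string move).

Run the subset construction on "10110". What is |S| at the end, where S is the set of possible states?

4

Start: ε-closure({j}) = {j, k}.
Read '1': {j, k} → {j, k, l}.
Read '0': {j, k, l} → {j, k, l, m}.
Read '1': {j, k, l, m} → {j, k, l}.
Read '1': {j, k, l} → {j, k, l}.
Read '0': {j, k, l} → {j, k, l, m}.
That set has 4 states.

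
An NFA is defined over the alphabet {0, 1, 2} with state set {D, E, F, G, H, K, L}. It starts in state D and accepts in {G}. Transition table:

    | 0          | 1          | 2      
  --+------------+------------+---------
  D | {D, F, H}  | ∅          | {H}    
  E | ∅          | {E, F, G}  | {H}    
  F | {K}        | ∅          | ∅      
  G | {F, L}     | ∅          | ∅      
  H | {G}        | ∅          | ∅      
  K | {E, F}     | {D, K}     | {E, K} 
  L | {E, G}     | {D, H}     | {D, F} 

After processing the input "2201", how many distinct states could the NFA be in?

0

Start in {D}.
Read '2': D→{H}; now {H}.
Read '2': H→∅; now ∅.
The set is empty and remains empty for the remaining 2 symbols.
That set has 0 states.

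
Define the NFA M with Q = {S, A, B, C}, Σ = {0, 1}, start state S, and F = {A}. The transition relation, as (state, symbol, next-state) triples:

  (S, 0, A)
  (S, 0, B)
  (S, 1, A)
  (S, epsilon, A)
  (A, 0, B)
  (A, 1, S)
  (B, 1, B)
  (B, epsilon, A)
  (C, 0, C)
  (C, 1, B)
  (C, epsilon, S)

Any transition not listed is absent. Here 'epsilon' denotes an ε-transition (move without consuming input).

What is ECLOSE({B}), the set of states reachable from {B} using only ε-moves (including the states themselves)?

{A, B}

Begin with {B}.
ε-move B → A; add A.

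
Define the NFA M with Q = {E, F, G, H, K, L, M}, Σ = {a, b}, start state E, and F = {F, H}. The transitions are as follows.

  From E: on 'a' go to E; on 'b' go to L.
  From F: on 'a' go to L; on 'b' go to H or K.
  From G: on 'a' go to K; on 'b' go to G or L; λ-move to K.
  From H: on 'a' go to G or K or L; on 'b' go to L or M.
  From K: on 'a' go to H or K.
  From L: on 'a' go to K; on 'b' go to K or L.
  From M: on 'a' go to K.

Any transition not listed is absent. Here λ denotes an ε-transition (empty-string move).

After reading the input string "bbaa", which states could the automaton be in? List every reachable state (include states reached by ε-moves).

{G, H, K, L}

Start in {E}.
Read 'b': {E} → {L}.
Read 'b': {L} → {K, L}.
Read 'a': {K, L} → {H, K}.
Read 'a': {H, K} → {G, H, K, L}.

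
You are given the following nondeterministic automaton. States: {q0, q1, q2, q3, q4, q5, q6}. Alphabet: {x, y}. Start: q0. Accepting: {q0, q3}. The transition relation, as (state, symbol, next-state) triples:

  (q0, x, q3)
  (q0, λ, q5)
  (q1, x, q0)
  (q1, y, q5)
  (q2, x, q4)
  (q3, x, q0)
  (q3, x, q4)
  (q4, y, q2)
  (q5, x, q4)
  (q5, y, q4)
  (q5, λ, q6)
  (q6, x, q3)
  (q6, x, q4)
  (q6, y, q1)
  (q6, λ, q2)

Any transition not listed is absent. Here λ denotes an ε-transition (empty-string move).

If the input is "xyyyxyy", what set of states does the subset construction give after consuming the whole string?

Start: ε-closure({q0}) = {q0, q2, q5, q6}.
Read 'x': q0→{q3}, q2→{q4}, q5→{q4}, q6→{q3, q4}; now {q3, q4}.
Read 'y': q3→∅, q4→{q2}; now {q2}.
Read 'y': q2→∅; now ∅.
The set is empty and remains empty for the remaining 4 symbols.

∅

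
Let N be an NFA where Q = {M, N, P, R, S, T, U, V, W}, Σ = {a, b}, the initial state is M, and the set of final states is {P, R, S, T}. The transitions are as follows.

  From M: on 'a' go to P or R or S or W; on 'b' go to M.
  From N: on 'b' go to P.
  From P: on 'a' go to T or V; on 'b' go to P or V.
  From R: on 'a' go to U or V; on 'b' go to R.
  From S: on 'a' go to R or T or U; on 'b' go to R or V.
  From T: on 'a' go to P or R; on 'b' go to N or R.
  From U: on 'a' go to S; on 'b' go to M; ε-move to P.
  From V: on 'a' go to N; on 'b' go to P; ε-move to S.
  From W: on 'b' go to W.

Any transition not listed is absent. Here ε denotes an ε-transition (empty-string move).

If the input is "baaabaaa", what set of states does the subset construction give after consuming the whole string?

{N, P, R, S, T, U, V}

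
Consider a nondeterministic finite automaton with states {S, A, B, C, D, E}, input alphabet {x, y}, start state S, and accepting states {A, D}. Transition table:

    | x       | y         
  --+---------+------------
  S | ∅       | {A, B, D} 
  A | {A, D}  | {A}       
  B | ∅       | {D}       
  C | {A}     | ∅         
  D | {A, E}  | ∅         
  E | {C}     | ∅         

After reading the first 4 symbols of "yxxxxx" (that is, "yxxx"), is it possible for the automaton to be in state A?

Yes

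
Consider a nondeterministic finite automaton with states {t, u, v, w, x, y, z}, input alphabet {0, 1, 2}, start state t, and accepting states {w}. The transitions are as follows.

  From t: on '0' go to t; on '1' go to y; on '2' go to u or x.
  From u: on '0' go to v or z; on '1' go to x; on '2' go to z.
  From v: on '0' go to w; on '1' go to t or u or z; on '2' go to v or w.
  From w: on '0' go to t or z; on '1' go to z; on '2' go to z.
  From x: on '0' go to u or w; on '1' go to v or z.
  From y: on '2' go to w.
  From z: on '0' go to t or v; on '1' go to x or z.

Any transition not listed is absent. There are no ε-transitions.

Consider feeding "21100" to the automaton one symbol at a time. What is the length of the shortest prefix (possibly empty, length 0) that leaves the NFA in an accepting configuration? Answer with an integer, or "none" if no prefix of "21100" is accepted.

4

Start in {t}.
Read '2': t→{u, x}; now {u, x}.
Read '1': u→{x}, x→{v, z}; now {v, x, z}.
Read '1': v→{t, u, z}, x→{v, z}, z→{x, z}; now {t, u, v, x, z}.
Read '0': t→{t}, u→{v, z}, v→{w}, x→{u, w}, z→{t, v}; now {t, u, v, w, z}.
None of the earlier sets intersect F, but {t, u, v, w, z} does.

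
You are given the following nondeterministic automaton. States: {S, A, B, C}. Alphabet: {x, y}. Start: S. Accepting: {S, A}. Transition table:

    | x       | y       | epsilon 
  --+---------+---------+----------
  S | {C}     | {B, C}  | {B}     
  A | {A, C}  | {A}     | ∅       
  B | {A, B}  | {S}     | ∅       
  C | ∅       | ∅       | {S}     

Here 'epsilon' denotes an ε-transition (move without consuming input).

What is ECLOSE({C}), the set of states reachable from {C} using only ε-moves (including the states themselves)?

{S, B, C}

Begin with {C}.
ε-move C → S; add S.
ε-move S → B; add B.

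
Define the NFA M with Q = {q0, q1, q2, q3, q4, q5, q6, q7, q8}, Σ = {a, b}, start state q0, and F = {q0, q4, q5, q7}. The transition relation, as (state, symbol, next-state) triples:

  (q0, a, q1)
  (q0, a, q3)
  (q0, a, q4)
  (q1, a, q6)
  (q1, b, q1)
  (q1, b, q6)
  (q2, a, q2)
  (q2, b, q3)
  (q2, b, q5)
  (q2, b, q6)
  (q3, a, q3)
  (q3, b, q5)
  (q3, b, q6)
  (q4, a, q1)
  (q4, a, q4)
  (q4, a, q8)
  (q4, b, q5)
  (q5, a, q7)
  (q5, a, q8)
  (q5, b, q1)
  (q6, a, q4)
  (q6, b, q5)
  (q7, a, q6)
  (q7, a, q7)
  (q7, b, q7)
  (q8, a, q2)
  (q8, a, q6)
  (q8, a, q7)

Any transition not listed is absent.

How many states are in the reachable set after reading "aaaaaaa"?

Start in {q0}.
Read 'a': {q0} → {q1, q3, q4}.
Read 'a': {q1, q3, q4} → {q1, q3, q4, q6, q8}.
Read 'a': {q1, q3, q4, q6, q8} → {q1, q2, q3, q4, q6, q7, q8}.
Read 'a': {q1, q2, q3, q4, q6, q7, q8} → {q1, q2, q3, q4, q6, q7, q8}.
Read 'a': {q1, q2, q3, q4, q6, q7, q8} → {q1, q2, q3, q4, q6, q7, q8}.
Read 'a': {q1, q2, q3, q4, q6, q7, q8} → {q1, q2, q3, q4, q6, q7, q8}.
Read 'a': {q1, q2, q3, q4, q6, q7, q8} → {q1, q2, q3, q4, q6, q7, q8}.
That set has 7 states.

7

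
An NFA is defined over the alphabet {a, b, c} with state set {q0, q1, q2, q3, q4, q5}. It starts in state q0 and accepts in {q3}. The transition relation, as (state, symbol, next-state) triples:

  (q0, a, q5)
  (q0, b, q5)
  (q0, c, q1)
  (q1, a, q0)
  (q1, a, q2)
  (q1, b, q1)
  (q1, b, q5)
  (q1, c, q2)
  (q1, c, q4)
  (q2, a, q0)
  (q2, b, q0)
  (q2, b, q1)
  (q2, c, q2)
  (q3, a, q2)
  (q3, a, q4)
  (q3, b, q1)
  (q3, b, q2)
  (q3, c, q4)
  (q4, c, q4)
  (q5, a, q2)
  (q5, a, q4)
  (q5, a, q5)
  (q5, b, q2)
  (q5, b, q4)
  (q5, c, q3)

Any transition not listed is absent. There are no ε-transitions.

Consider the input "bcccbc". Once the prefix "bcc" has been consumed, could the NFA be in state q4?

Yes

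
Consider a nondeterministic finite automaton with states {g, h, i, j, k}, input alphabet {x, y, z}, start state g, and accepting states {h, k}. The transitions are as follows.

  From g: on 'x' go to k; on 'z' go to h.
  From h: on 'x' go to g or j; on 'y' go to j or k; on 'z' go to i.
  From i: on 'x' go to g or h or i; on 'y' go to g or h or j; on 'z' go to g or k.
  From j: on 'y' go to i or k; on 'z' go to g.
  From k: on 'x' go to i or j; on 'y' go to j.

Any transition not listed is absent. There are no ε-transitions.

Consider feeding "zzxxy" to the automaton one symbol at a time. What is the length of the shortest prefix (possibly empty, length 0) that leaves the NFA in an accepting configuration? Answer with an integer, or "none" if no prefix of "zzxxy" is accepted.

Start in {g}.
Read 'z': g→{h}; now {h}.
None of the earlier sets intersect F, but {h} does.

1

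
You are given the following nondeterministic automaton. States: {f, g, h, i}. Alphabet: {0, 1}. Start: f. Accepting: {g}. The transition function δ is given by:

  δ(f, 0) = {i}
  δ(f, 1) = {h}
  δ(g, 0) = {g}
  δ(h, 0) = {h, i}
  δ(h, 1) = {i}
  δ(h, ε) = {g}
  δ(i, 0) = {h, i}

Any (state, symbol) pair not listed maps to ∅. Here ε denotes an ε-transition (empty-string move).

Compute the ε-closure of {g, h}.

Begin with {g, h}.
No ε-moves leave this set, so the closure equals the set itself.

{g, h}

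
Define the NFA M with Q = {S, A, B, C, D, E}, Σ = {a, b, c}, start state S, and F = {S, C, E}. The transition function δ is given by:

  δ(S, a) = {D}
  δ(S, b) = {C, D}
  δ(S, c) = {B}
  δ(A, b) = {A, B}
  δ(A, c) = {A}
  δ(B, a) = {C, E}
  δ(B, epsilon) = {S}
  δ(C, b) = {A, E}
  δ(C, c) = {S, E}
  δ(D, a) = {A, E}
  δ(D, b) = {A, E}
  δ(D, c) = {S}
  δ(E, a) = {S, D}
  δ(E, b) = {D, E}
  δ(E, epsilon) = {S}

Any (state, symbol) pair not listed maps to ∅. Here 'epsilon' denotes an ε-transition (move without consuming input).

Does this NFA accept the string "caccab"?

Start in {S}.
Read 'c': S→{B}; union {B}; ε-closure = {S, B}.
Read 'a': S→{D}, B→{C, E}; union {C, D, E}; ε-closure = {S, C, D, E}.
Read 'c': S→{B}, C→{S, E}, D→{S}, E→∅; now {S, B, E}.
Read 'c': S→{B}, B→∅, E→∅; union {B}; ε-closure = {S, B}.
Read 'a': S→{D}, B→{C, E}; union {C, D, E}; ε-closure = {S, C, D, E}.
Read 'b': S→{C, D}, C→{A, E}, D→{A, E}, E→{D, E}; union {A, C, D, E}; ε-closure = {S, A, C, D, E}.
The final set {S, A, C, D, E} contains the accepting states S, C, E.

Yes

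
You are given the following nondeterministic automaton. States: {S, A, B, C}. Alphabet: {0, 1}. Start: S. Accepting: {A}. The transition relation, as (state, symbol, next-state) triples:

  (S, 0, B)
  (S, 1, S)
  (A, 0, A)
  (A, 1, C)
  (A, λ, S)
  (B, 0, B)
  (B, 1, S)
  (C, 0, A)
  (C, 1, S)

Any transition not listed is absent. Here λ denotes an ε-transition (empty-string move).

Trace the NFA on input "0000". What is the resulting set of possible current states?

{B}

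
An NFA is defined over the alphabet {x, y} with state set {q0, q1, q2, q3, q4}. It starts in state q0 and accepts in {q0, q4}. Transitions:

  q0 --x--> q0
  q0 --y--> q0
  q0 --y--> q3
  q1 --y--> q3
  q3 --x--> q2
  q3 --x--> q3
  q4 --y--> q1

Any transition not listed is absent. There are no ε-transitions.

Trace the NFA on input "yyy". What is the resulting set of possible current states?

{q0, q3}

Start in {q0}.
Read 'y': {q0} → {q0, q3}.
Read 'y': {q0, q3} → {q0, q3}.
Read 'y': {q0, q3} → {q0, q3}.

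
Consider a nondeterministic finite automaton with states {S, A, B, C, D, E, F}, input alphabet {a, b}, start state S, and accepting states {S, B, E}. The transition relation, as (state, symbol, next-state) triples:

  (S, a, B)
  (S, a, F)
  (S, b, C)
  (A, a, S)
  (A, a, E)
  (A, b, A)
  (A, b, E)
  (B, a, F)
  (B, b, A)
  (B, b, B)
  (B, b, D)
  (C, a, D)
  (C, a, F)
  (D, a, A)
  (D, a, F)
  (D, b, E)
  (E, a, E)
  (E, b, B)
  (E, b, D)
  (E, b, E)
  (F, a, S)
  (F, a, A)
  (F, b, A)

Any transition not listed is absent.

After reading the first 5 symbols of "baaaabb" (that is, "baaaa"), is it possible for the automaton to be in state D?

No

Start in {S}.
Read 'b': S→{C}; now {C}.
Read 'a': C→{D, F}; now {D, F}.
Read 'a': D→{A, F}, F→{S, A}; now {S, A, F}.
Read 'a': S→{B, F}, A→{S, E}, F→{S, A}; now {S, A, B, E, F}.
Read 'a': S→{B, F}, A→{S, E}, B→{F}, E→{E}, F→{S, A}; now {S, A, B, E, F}.
State D is not in {S, A, B, E, F}.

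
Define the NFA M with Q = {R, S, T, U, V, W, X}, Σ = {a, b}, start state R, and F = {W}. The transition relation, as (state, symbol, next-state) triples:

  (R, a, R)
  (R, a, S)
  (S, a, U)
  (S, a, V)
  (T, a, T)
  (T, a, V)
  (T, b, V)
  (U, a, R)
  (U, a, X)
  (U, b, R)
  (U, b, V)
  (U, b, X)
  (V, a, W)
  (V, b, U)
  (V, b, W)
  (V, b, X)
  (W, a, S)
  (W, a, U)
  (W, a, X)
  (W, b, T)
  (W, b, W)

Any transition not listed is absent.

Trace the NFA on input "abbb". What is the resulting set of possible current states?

Start in {R}.
Read 'a': {R} → {R, S}.
Read 'b': {R, S} → ∅.
The set is empty and remains empty for the remaining 2 symbols.

∅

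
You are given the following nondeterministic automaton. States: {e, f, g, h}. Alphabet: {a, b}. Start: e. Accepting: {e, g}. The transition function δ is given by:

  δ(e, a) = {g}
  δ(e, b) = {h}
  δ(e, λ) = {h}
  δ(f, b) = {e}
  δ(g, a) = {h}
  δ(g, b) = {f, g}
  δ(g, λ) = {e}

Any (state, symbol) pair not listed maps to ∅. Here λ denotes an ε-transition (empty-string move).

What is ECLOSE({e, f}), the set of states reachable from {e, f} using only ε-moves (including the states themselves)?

Begin with {e, f}.
ε-move e → h; add h.

{e, f, h}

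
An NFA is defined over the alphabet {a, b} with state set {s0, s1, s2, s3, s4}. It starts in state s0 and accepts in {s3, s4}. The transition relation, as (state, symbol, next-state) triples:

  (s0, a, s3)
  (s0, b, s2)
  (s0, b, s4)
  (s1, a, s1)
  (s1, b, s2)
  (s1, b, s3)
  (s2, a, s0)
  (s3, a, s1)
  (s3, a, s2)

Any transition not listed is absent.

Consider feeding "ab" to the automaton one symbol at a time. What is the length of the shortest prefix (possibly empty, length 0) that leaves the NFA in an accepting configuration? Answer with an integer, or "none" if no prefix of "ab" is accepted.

1

Start in {s0}.
Read 'a': s0→{s3}; now {s3}.
None of the earlier sets intersect F, but {s3} does.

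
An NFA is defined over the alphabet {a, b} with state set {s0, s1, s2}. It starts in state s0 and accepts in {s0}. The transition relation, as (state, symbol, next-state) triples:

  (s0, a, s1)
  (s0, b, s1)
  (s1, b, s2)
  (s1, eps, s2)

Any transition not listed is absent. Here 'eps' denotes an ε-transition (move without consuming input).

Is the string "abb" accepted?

Start in {s0}.
Read 'a': s0→{s1}; union {s1}; ε-closure = {s1, s2}.
Read 'b': s1→{s2}, s2→∅; now {s2}.
Read 'b': s2→∅; now ∅.
The final set ∅ contains no accepting state.

No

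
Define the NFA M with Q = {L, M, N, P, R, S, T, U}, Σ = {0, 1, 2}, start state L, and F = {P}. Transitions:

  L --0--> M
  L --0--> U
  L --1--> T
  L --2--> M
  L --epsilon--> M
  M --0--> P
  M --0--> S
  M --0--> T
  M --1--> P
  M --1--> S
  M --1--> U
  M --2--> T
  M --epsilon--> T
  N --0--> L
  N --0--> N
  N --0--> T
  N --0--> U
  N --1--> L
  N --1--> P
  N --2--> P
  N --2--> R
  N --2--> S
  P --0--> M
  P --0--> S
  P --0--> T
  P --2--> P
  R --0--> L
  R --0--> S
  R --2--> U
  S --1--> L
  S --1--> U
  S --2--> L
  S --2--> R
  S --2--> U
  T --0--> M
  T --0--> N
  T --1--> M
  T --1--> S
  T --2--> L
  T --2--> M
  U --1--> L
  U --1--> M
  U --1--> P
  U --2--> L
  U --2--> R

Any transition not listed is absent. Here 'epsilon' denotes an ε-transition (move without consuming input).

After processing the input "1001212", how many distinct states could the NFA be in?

Start: ε-closure({L}) = {L, M, T}.
Read '1': {L, M, T} → {M, P, S, T, U}.
Read '0': {M, P, S, T, U} → {M, N, P, S, T}.
Read '0': {M, N, P, S, T} → {L, M, N, P, S, T, U}.
Read '1': {L, M, N, P, S, T, U} → {L, M, P, S, T, U}.
Read '2': {L, M, P, S, T, U} → {L, M, P, R, T, U}.
Read '1': {L, M, P, R, T, U} → {L, M, P, S, T, U}.
Read '2': {L, M, P, S, T, U} → {L, M, P, R, T, U}.
That set has 6 states.

6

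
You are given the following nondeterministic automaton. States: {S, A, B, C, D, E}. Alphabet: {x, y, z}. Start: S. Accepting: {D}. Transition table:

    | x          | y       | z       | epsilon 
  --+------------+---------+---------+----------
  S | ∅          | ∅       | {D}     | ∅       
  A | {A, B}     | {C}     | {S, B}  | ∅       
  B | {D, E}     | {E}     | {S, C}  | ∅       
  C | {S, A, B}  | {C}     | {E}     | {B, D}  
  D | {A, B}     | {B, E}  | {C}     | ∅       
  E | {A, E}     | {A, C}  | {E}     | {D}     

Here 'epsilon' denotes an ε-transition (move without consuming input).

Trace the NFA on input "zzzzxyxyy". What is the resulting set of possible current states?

{A, B, C, D, E}

Start in {S}.
Read 'z': {S} → {D}.
Read 'z': {D} → {B, C, D}.
Read 'z': {B, C, D} → {S, B, C, D, E}.
Read 'z': {S, B, C, D, E} → {S, B, C, D, E}.
Read 'x': {S, B, C, D, E} → {S, A, B, D, E}.
Read 'y': {S, A, B, D, E} → {A, B, C, D, E}.
Read 'x': {A, B, C, D, E} → {S, A, B, D, E}.
Read 'y': {S, A, B, D, E} → {A, B, C, D, E}.
Read 'y': {A, B, C, D, E} → {A, B, C, D, E}.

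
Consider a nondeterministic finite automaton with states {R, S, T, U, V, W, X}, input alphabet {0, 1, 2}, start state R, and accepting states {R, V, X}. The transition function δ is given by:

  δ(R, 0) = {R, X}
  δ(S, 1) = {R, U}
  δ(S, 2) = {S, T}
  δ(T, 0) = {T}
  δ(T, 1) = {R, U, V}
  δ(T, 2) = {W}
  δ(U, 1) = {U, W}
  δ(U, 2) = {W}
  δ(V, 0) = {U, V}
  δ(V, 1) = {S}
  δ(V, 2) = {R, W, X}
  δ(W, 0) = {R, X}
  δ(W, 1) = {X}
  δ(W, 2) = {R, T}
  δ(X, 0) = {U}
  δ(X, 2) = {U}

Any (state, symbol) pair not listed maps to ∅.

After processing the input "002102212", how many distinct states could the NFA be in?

Start in {R}.
Read '0': R→{R, X}; now {R, X}.
Read '0': R→{R, X}, X→{U}; now {R, U, X}.
Read '2': R→∅, U→{W}, X→{U}; now {U, W}.
Read '1': U→{U, W}, W→{X}; now {U, W, X}.
Read '0': U→∅, W→{R, X}, X→{U}; now {R, U, X}.
Read '2': R→∅, U→{W}, X→{U}; now {U, W}.
Read '2': U→{W}, W→{R, T}; now {R, T, W}.
Read '1': R→∅, T→{R, U, V}, W→{X}; now {R, U, V, X}.
Read '2': R→∅, U→{W}, V→{R, W, X}, X→{U}; now {R, U, W, X}.
That set has 4 states.

4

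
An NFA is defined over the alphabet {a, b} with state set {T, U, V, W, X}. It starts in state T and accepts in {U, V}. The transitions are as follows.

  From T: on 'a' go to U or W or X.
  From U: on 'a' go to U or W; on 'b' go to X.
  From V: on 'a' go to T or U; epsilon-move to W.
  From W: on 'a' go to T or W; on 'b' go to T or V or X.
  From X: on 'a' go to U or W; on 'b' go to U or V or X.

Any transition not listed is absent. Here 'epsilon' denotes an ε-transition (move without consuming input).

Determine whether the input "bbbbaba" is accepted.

No

Start in {T}.
Read 'b': {T} → ∅.
The set is empty and remains empty for the remaining 6 symbols.
The final set ∅ contains no accepting state.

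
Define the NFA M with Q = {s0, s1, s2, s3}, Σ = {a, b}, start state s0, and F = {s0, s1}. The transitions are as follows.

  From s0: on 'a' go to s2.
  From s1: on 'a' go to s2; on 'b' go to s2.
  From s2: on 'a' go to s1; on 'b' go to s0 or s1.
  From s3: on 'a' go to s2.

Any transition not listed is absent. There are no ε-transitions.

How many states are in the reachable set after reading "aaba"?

1

Start in {s0}.
Read 'a': s0→{s2}; now {s2}.
Read 'a': s2→{s1}; now {s1}.
Read 'b': s1→{s2}; now {s2}.
Read 'a': s2→{s1}; now {s1}.
That set has 1 state.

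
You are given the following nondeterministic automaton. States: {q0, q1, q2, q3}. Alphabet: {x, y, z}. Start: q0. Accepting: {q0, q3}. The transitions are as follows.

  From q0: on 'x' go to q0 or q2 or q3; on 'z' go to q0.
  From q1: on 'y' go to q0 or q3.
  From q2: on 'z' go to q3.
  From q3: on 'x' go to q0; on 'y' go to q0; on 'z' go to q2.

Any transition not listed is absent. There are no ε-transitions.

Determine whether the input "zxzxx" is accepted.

Yes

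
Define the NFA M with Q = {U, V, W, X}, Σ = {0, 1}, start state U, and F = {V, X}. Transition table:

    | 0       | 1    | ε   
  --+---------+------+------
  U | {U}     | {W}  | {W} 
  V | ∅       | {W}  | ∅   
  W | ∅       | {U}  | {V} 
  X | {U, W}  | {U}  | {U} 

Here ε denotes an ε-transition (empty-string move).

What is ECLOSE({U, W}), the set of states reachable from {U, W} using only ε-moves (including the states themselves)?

{U, V, W}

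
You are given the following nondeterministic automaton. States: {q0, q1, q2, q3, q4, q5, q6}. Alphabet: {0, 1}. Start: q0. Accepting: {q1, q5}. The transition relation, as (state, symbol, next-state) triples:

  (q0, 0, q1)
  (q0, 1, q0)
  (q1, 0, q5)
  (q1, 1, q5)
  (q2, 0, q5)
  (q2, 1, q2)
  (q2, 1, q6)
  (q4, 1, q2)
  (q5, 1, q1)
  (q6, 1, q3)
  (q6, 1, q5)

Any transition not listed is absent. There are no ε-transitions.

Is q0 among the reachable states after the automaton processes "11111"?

Start in {q0}.
Read '1': q0→{q0}; now {q0}.
Read '1': q0→{q0}; now {q0}.
Read '1': q0→{q0}; now {q0}.
Read '1': q0→{q0}; now {q0}.
Read '1': q0→{q0}; now {q0}.
State q0 is in {q0}.

Yes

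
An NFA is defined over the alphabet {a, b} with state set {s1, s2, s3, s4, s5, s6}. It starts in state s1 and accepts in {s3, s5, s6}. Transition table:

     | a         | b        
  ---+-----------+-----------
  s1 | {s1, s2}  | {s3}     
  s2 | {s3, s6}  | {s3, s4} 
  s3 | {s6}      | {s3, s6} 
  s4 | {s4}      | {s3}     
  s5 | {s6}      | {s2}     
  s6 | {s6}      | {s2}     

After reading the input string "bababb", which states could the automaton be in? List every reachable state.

{s2, s3, s4, s6}

Start in {s1}.
Read 'b': {s1} → {s3}.
Read 'a': {s3} → {s6}.
Read 'b': {s6} → {s2}.
Read 'a': {s2} → {s3, s6}.
Read 'b': {s3, s6} → {s2, s3, s6}.
Read 'b': {s2, s3, s6} → {s2, s3, s4, s6}.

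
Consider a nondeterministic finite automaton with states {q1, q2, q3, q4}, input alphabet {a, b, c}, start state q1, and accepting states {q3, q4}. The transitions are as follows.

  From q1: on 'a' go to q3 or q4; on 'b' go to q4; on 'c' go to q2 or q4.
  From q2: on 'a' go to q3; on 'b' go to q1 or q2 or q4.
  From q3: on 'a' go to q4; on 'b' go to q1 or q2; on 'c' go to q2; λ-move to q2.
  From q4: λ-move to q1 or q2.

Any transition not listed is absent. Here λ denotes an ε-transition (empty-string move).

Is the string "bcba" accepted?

Yes

Start in {q1}.
Read 'b': q1→{q4}; union {q4}; ε-closure = {q1, q2, q4}.
Read 'c': q1→{q2, q4}, q2→∅, q4→∅; union {q2, q4}; ε-closure = {q1, q2, q4}.
Read 'b': q1→{q4}, q2→{q1, q2, q4}, q4→∅; now {q1, q2, q4}.
Read 'a': q1→{q3, q4}, q2→{q3}, q4→∅; union {q3, q4}; ε-closure = {q1, q2, q3, q4}.
The final set {q1, q2, q3, q4} contains the accepting states q3, q4.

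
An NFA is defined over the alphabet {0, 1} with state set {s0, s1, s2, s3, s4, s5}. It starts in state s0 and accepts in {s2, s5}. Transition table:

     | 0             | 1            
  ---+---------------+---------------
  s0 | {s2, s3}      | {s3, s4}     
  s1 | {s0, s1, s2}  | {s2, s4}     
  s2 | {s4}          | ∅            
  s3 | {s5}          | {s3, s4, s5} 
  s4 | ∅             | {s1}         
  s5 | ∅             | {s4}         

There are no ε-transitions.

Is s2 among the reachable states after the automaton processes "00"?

Start in {s0}.
Read '0': {s0} → {s2, s3}.
Read '0': {s2, s3} → {s4, s5}.
State s2 is not in {s4, s5}.

No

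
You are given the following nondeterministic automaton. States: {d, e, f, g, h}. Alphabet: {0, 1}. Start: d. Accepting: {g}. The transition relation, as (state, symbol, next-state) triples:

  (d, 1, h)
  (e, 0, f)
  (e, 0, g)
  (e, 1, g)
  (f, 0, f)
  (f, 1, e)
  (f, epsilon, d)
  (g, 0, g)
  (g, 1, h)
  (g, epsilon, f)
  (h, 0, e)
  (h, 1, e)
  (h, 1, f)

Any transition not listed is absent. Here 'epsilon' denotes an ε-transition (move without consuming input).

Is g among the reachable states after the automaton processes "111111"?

Yes

Start in {d}.
Read '1': d→{h}; now {h}.
Read '1': h→{e, f}; union {e, f}; ε-closure = {d, e, f}.
Read '1': d→{h}, e→{g}, f→{e}; union {e, g, h}; ε-closure = {d, e, f, g, h}.
Read '1': d→{h}, e→{g}, f→{e}, g→{h}, h→{e, f}; union {e, f, g, h}; ε-closure = {d, e, f, g, h}.
Read '1': d→{h}, e→{g}, f→{e}, g→{h}, h→{e, f}; union {e, f, g, h}; ε-closure = {d, e, f, g, h}.
Read '1': d→{h}, e→{g}, f→{e}, g→{h}, h→{e, f}; union {e, f, g, h}; ε-closure = {d, e, f, g, h}.
State g is in {d, e, f, g, h}.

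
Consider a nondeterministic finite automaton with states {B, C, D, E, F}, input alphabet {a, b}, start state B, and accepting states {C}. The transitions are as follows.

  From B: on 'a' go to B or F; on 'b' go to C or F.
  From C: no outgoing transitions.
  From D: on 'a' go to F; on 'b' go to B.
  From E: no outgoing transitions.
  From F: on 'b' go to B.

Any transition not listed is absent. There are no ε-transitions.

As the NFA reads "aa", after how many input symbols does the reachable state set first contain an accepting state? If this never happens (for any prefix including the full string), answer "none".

Start in {B}.
Read 'a': B→{B, F}; now {B, F}.
Read 'a': B→{B, F}, F→∅; now {B, F}.
No reachable set along the way intersects F.

none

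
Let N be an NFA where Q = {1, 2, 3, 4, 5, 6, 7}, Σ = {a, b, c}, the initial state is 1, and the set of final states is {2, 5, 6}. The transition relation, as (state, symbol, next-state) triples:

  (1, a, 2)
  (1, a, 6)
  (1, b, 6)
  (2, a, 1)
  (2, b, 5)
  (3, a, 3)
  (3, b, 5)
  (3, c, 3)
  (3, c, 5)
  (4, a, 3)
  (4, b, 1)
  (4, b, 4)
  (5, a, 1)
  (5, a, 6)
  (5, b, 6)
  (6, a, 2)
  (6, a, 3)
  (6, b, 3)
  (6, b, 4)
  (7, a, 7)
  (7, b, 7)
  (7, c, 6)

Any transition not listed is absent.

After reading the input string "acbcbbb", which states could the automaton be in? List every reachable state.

∅

Start in {1}.
Read 'a': {1} → {2, 6}.
Read 'c': {2, 6} → ∅.
The set is empty and remains empty for the remaining 5 symbols.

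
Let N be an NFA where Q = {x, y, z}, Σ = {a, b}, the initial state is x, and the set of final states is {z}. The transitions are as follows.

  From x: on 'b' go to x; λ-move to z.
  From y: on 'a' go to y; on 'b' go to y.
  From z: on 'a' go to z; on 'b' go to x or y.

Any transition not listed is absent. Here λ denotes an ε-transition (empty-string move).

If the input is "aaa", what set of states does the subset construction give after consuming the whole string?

{z}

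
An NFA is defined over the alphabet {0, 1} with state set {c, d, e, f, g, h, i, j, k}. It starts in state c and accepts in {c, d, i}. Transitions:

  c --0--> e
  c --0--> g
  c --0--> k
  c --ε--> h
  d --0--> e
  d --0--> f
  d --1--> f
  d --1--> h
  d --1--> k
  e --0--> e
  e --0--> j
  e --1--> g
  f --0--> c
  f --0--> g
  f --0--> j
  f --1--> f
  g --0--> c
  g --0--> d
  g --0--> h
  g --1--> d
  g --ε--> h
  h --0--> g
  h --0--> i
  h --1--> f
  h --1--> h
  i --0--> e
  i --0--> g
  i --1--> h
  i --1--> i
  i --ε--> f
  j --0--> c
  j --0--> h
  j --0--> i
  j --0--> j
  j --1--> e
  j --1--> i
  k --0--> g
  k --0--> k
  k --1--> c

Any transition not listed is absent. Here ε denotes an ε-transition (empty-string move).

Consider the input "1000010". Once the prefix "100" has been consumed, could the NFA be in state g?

Yes

Start: ε-closure({c}) = {c, h}.
Read '1': {c, h} → {f, h}.
Read '0': {f, h} → {c, f, g, h, i, j}.
Read '0': {c, f, g, h, i, j} → {c, d, e, f, g, h, i, j, k}.
State g is in {c, d, e, f, g, h, i, j, k}.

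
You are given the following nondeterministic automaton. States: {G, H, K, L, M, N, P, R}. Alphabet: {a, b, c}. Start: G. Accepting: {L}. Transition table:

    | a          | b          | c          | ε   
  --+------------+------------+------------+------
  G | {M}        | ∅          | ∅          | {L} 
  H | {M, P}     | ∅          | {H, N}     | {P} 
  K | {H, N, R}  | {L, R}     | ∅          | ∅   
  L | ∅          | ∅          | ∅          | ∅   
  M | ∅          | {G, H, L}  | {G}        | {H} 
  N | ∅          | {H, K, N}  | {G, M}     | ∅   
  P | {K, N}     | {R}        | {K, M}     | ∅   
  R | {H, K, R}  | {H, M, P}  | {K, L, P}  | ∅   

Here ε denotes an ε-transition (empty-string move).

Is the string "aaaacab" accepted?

Start: ε-closure({G}) = {G, L}.
Read 'a': {G, L} → {H, M, P}.
Read 'a': {H, M, P} → {H, K, M, N, P}.
Read 'a': {H, K, M, N, P} → {H, K, M, N, P, R}.
Read 'a': {H, K, M, N, P, R} → {H, K, M, N, P, R}.
Read 'c': {H, K, M, N, P, R} → {G, H, K, L, M, N, P}.
Read 'a': {G, H, K, L, M, N, P} → {H, K, M, N, P, R}.
Read 'b': {H, K, M, N, P, R} → {G, H, K, L, M, N, P, R}.
The final set {G, H, K, L, M, N, P, R} contains the accepting state L.

Yes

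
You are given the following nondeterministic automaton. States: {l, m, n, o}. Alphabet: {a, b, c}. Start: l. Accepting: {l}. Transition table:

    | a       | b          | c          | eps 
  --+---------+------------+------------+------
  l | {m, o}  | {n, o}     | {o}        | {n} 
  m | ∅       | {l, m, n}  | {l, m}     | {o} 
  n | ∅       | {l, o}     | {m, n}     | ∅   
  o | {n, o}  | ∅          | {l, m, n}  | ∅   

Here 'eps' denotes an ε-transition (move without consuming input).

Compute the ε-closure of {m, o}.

{m, o}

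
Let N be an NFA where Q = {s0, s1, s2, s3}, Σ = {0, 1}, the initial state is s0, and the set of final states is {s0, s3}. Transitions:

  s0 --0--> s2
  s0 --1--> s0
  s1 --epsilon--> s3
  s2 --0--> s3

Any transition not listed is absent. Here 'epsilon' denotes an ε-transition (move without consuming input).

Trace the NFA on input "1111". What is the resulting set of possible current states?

{s0}

Start in {s0}.
Read '1': s0→{s0}; now {s0}.
Read '1': s0→{s0}; now {s0}.
Read '1': s0→{s0}; now {s0}.
Read '1': s0→{s0}; now {s0}.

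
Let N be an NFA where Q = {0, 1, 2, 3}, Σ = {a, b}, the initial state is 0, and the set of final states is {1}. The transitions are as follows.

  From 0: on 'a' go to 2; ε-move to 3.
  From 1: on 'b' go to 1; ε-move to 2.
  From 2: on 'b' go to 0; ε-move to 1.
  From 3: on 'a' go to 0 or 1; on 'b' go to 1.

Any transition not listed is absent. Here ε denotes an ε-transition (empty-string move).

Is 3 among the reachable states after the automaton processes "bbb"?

Yes

Start: ε-closure({0}) = {0, 3}.
Read 'b': {0, 3} → {1, 2}.
Read 'b': {1, 2} → {0, 1, 2, 3}.
Read 'b': {0, 1, 2, 3} → {0, 1, 2, 3}.
State 3 is in {0, 1, 2, 3}.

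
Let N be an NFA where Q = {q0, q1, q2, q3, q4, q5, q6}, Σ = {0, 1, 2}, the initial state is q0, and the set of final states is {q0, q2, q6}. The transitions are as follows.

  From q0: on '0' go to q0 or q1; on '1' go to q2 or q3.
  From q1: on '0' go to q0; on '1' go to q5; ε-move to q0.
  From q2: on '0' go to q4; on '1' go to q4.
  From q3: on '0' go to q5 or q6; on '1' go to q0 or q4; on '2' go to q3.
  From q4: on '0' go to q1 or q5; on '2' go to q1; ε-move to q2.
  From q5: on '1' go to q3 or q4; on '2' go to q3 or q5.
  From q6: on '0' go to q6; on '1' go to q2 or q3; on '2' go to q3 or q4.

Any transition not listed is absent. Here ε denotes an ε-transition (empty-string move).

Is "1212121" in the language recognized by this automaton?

Yes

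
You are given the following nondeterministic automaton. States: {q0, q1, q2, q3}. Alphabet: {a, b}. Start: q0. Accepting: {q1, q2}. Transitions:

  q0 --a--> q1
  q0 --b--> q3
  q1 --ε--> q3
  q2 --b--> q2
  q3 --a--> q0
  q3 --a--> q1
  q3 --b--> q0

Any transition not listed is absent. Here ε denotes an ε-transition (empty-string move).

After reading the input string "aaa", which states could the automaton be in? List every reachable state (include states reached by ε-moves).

Start in {q0}.
Read 'a': q0→{q1}; union {q1}; ε-closure = {q1, q3}.
Read 'a': q1→∅, q3→{q0, q1}; union {q0, q1}; ε-closure = {q0, q1, q3}.
Read 'a': q0→{q1}, q1→∅, q3→{q0, q1}; union {q0, q1}; ε-closure = {q0, q1, q3}.

{q0, q1, q3}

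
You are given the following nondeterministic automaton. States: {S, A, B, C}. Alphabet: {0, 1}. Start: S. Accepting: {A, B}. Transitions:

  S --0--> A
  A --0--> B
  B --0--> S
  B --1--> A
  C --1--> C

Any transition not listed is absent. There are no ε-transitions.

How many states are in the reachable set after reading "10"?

0

Start in {S}.
Read '1': S→∅; now ∅.
The set is empty and remains empty for the remaining 1 symbol.
That set has 0 states.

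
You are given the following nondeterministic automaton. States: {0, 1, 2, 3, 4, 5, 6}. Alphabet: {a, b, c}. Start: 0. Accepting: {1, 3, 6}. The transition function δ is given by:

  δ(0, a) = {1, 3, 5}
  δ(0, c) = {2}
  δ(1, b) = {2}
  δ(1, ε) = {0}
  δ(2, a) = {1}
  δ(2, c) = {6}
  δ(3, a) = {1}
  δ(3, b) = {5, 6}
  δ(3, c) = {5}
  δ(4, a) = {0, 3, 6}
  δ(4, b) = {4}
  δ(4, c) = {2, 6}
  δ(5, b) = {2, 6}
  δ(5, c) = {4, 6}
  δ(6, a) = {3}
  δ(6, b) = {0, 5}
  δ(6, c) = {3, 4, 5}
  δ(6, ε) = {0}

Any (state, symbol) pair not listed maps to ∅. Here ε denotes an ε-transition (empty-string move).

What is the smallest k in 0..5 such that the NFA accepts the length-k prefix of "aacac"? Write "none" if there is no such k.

1

Start in {0}.
Read 'a': {0} → {0, 1, 3, 5}.
None of the earlier sets intersect F, but {0, 1, 3, 5} does.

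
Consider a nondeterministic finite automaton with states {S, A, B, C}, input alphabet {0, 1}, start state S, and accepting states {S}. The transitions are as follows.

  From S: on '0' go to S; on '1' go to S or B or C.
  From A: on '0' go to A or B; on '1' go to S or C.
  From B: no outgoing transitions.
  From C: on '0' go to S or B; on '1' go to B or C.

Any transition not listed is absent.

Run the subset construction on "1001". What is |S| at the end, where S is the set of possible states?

Start in {S}.
Read '1': {S} → {S, B, C}.
Read '0': {S, B, C} → {S, B}.
Read '0': {S, B} → {S}.
Read '1': {S} → {S, B, C}.
That set has 3 states.

3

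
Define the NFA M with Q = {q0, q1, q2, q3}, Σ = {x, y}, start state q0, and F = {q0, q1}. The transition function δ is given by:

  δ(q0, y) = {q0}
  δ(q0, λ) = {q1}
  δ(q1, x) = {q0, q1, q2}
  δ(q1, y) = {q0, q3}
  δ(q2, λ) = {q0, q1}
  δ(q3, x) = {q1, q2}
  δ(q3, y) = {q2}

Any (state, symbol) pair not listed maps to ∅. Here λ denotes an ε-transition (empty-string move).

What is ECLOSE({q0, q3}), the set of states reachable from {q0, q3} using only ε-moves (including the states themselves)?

{q0, q1, q3}

Begin with {q0, q3}.
ε-move q0 → q1; add q1.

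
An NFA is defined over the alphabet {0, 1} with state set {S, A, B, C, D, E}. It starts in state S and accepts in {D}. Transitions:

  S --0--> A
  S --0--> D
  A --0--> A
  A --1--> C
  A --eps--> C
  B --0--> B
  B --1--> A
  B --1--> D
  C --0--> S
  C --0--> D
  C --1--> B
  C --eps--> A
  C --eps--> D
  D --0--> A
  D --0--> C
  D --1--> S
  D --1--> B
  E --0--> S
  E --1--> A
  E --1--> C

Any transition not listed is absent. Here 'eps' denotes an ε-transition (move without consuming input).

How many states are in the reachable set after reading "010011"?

5

Start in {S}.
Read '0': {S} → {A, C, D}.
Read '1': {A, C, D} → {S, A, B, C, D}.
Read '0': {S, A, B, C, D} → {S, A, B, C, D}.
Read '0': {S, A, B, C, D} → {S, A, B, C, D}.
Read '1': {S, A, B, C, D} → {S, A, B, C, D}.
Read '1': {S, A, B, C, D} → {S, A, B, C, D}.
That set has 5 states.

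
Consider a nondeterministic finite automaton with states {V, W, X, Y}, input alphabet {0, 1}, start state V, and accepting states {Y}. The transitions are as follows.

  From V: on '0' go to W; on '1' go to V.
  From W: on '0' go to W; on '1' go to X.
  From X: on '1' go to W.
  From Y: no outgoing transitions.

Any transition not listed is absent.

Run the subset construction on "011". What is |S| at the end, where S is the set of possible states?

Start in {V}.
Read '0': {V} → {W}.
Read '1': {W} → {X}.
Read '1': {X} → {W}.
That set has 1 state.

1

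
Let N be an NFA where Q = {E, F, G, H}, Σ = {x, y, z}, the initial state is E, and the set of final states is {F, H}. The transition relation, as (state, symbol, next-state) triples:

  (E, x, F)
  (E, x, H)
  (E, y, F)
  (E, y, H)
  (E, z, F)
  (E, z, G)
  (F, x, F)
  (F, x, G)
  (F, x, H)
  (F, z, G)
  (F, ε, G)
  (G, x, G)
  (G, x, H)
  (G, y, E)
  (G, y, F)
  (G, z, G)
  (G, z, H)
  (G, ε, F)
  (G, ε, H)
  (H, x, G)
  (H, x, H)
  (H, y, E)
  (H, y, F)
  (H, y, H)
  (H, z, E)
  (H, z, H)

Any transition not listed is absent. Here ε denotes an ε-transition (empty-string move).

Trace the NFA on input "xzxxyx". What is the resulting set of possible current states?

Start in {E}.
Read 'x': E→{F, H}; union {F, H}; ε-closure = {F, G, H}.
Read 'z': F→{G}, G→{G, H}, H→{E, H}; union {E, G, H}; ε-closure = {E, F, G, H}.
Read 'x': E→{F, H}, F→{F, G, H}, G→{G, H}, H→{G, H}; now {F, G, H}.
Read 'x': F→{F, G, H}, G→{G, H}, H→{G, H}; now {F, G, H}.
Read 'y': F→∅, G→{E, F}, H→{E, F, H}; union {E, F, H}; ε-closure = {E, F, G, H}.
Read 'x': E→{F, H}, F→{F, G, H}, G→{G, H}, H→{G, H}; now {F, G, H}.

{F, G, H}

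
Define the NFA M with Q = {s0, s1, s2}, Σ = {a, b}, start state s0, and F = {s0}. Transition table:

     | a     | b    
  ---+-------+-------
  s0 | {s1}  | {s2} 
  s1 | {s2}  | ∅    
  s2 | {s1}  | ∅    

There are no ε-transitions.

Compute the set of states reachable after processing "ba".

Start in {s0}.
Read 'b': s0→{s2}; now {s2}.
Read 'a': s2→{s1}; now {s1}.

{s1}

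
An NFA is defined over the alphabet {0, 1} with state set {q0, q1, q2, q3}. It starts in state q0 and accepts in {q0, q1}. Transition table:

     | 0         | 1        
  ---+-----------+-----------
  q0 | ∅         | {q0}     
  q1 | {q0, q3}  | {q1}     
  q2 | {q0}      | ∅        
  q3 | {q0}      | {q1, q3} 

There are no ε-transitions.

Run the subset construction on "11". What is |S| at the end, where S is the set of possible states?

Start in {q0}.
Read '1': q0→{q0}; now {q0}.
Read '1': q0→{q0}; now {q0}.
That set has 1 state.

1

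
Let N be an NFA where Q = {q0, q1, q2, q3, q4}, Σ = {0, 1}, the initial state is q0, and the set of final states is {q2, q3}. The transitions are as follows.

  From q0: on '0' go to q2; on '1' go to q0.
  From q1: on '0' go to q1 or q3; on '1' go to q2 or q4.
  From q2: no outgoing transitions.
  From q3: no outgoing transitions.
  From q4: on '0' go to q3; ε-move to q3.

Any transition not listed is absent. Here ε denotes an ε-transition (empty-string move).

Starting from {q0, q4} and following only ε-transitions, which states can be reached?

{q0, q3, q4}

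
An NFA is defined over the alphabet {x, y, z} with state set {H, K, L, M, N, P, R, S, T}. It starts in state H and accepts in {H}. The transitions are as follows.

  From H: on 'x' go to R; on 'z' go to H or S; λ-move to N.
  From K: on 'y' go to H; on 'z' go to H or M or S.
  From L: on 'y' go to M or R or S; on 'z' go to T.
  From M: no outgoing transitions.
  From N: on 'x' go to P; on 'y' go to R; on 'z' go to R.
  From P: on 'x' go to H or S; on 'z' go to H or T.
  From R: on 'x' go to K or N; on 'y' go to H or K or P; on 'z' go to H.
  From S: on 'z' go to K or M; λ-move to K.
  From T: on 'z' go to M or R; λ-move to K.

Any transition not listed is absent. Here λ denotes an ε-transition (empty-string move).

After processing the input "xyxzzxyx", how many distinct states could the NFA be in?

6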